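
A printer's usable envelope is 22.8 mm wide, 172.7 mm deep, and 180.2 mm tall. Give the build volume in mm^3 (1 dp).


V = 22.8 * 172.7 * 180.2 = 709548.3 mm^3


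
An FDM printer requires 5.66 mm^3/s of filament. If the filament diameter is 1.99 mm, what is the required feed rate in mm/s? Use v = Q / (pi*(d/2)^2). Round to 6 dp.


A = pi*(1.99/2)^2 = 3.110255
v = 5.66 / 3.110255 = 1.819786 mm/s


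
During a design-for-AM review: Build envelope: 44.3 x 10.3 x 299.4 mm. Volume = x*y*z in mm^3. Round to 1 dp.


V = 44.3 * 10.3 * 299.4 = 136613.2 mm^3


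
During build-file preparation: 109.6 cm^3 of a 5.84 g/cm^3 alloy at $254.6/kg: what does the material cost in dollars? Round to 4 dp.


Mass = 109.6*5.84/1000 = 0.640064 kg
Cost = 0.640064 * 254.6 = 162.9603 $


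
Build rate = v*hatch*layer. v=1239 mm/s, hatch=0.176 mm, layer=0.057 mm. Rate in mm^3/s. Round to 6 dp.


Rate = 1239 * 0.176 * 0.057 = 12.429648 mm^3/s


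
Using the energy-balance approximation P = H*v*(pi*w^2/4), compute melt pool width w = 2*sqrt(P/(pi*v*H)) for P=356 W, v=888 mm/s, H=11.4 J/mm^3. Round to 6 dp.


w = 2*sqrt(356/(pi*888*11.4)) = 0.211603 mm


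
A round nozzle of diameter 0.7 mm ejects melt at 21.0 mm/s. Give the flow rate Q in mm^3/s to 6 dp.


A = pi*(0.7/2)^2 = 0.3848451 mm^2
Q = 0.3848451 * 21.0 = 8.081747 mm^3/s


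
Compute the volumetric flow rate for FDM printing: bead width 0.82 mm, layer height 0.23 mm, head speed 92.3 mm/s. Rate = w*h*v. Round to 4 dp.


Rate = 0.82 * 0.23 * 92.3 = 17.4078 mm^3/s


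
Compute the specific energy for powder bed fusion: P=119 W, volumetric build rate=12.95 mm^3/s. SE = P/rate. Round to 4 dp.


SE = 119 / 12.95 = 9.1892 J/mm^3


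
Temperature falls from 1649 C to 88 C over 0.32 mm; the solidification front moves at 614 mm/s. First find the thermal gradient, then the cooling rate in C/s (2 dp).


G = (1649-88)/0.32 = 4878.125 C/mm
CR = 4878.125 * 614 = 2995168.75 C/s


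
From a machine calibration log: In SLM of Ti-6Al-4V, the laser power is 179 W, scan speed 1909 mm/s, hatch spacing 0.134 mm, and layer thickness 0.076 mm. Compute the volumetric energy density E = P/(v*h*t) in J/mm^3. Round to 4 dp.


E = 179 / (1909*0.134*0.076) = 9.2072 J/mm^3


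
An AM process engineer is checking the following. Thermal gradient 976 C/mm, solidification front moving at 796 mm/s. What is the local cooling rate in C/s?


CR = 976 * 796 = 776896 C/s


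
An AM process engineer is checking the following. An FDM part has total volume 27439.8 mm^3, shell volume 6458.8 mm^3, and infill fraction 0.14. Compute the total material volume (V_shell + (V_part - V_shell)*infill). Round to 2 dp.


V_infill = (27439.8 - 6458.8) * 0.14 = 2937.34
V_total = 6458.8 + 2937.34 = 9396.14 mm^3


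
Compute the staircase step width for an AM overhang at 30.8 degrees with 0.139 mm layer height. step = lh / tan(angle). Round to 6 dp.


step = 0.139 / tan(30.8) = 0.233175 mm


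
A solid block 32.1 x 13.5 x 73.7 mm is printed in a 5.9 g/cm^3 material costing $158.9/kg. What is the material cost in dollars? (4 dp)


V = 32.1 * 13.5 * 73.7 = 31937.895 mm^3 = 31.937895 cm^3
Mass = 31.937895 * 5.9 / 1000 = 0.18843358 kg
Cost = 0.18843358 * 158.9 = 29.9421 $


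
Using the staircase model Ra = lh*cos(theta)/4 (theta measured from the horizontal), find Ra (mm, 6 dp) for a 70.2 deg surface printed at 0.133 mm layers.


Ra = 0.133 * cos(70.2) / 4 = 0.011263 mm


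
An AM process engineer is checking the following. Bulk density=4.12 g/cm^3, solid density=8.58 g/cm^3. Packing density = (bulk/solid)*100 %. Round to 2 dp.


Packing = (4.12/8.58)*100 = 48.02 %


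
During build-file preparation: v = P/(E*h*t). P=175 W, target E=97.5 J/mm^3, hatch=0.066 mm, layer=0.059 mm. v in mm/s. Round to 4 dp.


v = 175 / (97.5*0.066*0.059) = 460.9327 mm/s


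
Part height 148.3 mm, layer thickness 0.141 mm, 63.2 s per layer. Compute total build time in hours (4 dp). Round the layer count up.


Layers = ceil(148.3/0.141) = 1052
t = 1052 * 63.2 / 3600 = 18.4684 hrs


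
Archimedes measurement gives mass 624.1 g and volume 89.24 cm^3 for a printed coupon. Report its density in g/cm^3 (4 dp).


rho = 624.1 / 89.24 = 6.9935 g/cm^3


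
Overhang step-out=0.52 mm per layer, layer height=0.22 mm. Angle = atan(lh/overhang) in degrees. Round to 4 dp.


angle = atan(0.22/0.52) = 22.9321 degrees


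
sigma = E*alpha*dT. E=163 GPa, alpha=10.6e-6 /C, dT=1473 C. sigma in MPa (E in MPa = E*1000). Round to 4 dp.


sigma = 163*1000 * 10.6e-6 * 1473 = 2545.0494 MPa


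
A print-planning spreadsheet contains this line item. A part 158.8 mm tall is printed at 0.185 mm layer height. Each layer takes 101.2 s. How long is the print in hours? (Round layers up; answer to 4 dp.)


Layers = ceil(158.8/0.185) = 859
t = 859 * 101.2 / 3600 = 24.1474 hrs


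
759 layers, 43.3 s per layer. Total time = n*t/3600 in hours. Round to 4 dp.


t = 759 * 43.3 / 3600 = 9.1291 hrs


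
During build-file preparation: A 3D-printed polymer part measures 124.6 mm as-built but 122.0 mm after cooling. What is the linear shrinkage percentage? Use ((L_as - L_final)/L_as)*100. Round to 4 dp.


Shrinkage = ((124.6-122.0)/124.6)*100 = 2.0867 %


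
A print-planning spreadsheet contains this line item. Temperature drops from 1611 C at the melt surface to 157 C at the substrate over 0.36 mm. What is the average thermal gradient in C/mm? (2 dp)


G = (1611-157)/0.36 = 4038.89 C/mm


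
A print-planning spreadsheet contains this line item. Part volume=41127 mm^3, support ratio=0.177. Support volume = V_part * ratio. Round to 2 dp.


V_support = 41127 * 0.177 = 7279.48 mm^3


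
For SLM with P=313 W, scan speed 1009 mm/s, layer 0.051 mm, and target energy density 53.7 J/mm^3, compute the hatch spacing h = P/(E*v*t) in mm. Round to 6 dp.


h = 313 / (53.7*1009*0.051) = 0.113268 mm


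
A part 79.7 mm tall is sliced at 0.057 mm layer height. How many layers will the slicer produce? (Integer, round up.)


Layers = ceil(79.7/0.057) = 1399


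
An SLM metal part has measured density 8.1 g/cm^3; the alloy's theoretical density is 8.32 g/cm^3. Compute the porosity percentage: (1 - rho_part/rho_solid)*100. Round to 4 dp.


Porosity = (1-8.1/8.32)*100 = 2.6442 %


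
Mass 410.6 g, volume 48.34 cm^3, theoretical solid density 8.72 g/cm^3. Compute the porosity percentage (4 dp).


rho_part = 410.6 / 48.34 = 8.49400083 g/cm^3
Porosity = (1 - 8.49400083/8.72)*100 = 2.5917 %


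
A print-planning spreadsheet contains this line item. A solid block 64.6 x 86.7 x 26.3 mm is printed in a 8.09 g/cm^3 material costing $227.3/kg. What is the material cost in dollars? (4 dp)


V = 64.6 * 86.7 * 26.3 = 147301.566 mm^3 = 147.301566 cm^3
Mass = 147.301566 * 8.09 / 1000 = 1.19166967 kg
Cost = 1.19166967 * 227.3 = 270.8665 $


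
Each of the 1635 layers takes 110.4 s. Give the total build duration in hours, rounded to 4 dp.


t = 1635 * 110.4 / 3600 = 50.14 hrs


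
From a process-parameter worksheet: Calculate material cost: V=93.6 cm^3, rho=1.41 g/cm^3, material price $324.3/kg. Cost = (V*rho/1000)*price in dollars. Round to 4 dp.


Mass = 93.6*1.41/1000 = 0.131976 kg
Cost = 0.131976 * 324.3 = 42.7998 $


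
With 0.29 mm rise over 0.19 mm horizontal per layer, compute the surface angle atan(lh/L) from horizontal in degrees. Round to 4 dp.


angle = atan(0.29/0.19) = 56.7683 degrees


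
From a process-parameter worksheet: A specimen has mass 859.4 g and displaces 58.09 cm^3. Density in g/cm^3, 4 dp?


rho = 859.4 / 58.09 = 14.7943 g/cm^3


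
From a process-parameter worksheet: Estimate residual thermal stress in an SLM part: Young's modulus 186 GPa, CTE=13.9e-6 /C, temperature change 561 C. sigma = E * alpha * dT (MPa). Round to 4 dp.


sigma = 186*1000 * 13.9e-6 * 561 = 1450.4094 MPa


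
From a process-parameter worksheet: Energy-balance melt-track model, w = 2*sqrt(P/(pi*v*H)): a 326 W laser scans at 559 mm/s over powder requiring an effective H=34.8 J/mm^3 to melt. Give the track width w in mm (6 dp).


w = 2*sqrt(326/(pi*559*34.8)) = 0.146072 mm


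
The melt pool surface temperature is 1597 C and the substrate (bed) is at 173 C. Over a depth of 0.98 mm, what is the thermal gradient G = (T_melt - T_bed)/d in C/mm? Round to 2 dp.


G = (1597-173)/0.98 = 1453.06 C/mm


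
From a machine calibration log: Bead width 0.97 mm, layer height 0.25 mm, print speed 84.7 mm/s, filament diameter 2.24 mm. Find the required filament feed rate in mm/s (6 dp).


Q = 0.97 * 0.25 * 84.7 = 20.53975 mm^3/s
A_fil = pi*(2.24/2)^2 = 3.94081382 mm^2
v_feed = 20.53975 / 3.94081382 = 5.212058 mm/s


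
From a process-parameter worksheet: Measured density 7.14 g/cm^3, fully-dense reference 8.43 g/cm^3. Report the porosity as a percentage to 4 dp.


Porosity = (1-7.14/8.43)*100 = 15.3025 %


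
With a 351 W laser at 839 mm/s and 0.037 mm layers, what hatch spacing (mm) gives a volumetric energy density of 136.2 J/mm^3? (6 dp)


h = 351 / (136.2*839*0.037) = 0.083017 mm


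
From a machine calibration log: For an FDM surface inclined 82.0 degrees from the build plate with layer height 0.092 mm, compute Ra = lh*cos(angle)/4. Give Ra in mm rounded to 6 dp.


Ra = 0.092 * cos(82.0) / 4 = 0.003201 mm


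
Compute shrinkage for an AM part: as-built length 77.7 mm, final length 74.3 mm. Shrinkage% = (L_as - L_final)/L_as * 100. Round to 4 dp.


Shrinkage = ((77.7-74.3)/77.7)*100 = 4.3758 %


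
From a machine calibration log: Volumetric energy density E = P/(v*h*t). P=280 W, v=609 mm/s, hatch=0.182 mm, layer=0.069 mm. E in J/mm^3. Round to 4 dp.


E = 280 / (609*0.182*0.069) = 36.6117 J/mm^3


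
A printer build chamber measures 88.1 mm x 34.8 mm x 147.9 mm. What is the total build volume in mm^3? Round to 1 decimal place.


V = 88.1 * 34.8 * 147.9 = 453443.7 mm^3


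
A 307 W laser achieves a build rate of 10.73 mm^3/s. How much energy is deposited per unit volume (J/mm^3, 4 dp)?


SE = 307 / 10.73 = 28.6114 J/mm^3


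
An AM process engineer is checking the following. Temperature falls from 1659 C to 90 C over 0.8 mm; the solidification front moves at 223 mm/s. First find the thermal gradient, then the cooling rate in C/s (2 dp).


G = (1659-90)/0.8 = 1961.25 C/mm
CR = 1961.25 * 223 = 437358.75 C/s


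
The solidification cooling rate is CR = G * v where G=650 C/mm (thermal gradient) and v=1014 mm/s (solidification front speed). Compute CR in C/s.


CR = 650 * 1014 = 659100 C/s


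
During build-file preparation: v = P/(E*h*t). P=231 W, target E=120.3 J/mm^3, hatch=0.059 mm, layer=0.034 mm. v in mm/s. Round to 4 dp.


v = 231 / (120.3*0.059*0.034) = 957.2281 mm/s


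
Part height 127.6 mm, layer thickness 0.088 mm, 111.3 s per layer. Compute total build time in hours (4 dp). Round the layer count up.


Layers = ceil(127.6/0.088) = 1450
t = 1450 * 111.3 / 3600 = 44.8292 hrs


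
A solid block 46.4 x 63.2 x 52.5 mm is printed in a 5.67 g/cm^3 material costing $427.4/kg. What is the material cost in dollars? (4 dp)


V = 46.4 * 63.2 * 52.5 = 153955.2 mm^3 = 153.9552 cm^3
Mass = 153.9552 * 5.67 / 1000 = 0.87292598 kg
Cost = 0.87292598 * 427.4 = 373.0886 $


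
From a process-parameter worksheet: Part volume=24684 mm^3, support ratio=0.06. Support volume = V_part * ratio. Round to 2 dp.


V_support = 24684 * 0.06 = 1481.04 mm^3


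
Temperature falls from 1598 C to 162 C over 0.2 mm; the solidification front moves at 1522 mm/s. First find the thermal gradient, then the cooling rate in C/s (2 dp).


G = (1598-162)/0.2 = 7180.0 C/mm
CR = 7180.0 * 1522 = 10927960.0 C/s


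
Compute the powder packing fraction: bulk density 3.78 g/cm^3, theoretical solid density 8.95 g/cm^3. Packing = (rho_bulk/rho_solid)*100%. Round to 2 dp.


Packing = (3.78/8.95)*100 = 42.23 %


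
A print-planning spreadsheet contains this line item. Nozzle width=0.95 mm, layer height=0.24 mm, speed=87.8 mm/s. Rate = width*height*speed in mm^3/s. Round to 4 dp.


Rate = 0.95 * 0.24 * 87.8 = 20.0184 mm^3/s


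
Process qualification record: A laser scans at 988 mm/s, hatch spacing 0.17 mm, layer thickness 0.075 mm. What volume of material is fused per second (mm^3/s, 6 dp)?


Rate = 988 * 0.17 * 0.075 = 12.597 mm^3/s


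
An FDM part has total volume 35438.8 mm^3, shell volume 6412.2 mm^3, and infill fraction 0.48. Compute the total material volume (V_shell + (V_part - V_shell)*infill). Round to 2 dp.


V_infill = (35438.8 - 6412.2) * 0.48 = 13932.77
V_total = 6412.2 + 13932.77 = 20344.97 mm^3


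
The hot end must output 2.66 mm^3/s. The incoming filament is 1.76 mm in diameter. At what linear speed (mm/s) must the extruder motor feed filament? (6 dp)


A = pi*(1.76/2)^2 = 2.432849
v = 2.66 / 2.432849 = 1.093368 mm/s


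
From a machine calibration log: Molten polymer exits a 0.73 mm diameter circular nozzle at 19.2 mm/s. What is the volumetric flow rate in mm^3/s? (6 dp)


A = pi*(0.73/2)^2 = 0.41853868 mm^2
Q = 0.41853868 * 19.2 = 8.035943 mm^3/s


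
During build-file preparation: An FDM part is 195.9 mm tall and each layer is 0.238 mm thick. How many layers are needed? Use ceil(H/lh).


Layers = ceil(195.9/0.238) = 824


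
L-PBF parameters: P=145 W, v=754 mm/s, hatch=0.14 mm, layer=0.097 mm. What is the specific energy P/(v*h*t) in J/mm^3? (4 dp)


Build rate = 754 * 0.14 * 0.097 = 10.23932 mm^3/s
SE = 145 / 10.23932 = 14.1611 J/mm^3


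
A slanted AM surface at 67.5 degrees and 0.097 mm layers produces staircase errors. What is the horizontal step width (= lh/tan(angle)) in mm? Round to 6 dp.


step = 0.097 / tan(67.5) = 0.040179 mm


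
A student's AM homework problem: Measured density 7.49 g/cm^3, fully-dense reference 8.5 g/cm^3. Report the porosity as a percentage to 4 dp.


Porosity = (1-7.49/8.5)*100 = 11.8824 %


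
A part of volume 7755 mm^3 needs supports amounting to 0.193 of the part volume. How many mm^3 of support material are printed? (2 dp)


V_support = 7755 * 0.193 = 1496.72 mm^3


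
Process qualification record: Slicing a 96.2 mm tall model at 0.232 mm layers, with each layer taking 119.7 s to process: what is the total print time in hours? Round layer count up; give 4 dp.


Layers = ceil(96.2/0.232) = 415
t = 415 * 119.7 / 3600 = 13.7988 hrs


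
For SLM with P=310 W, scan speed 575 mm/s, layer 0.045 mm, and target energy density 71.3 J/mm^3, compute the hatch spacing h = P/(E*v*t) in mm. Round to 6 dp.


h = 310 / (71.3*575*0.045) = 0.168032 mm


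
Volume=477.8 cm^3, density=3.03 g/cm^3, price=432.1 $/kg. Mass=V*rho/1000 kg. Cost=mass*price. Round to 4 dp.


Mass = 477.8*3.03/1000 = 1.447734 kg
Cost = 1.447734 * 432.1 = 625.5659 $


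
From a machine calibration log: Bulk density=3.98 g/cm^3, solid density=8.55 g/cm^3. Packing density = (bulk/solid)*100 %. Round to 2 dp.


Packing = (3.98/8.55)*100 = 46.55 %


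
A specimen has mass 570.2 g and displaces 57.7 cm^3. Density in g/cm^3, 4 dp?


rho = 570.2 / 57.7 = 9.8821 g/cm^3


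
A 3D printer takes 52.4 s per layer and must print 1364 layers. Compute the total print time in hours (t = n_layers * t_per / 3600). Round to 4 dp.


t = 1364 * 52.4 / 3600 = 19.8538 hrs


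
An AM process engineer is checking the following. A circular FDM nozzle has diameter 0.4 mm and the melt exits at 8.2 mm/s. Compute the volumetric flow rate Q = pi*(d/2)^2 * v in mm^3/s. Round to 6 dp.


A = pi*(0.4/2)^2 = 0.12566371 mm^2
Q = 0.12566371 * 8.2 = 1.030442 mm^3/s


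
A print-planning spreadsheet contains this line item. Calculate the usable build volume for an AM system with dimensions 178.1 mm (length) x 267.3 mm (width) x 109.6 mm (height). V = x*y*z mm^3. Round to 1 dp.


V = 178.1 * 267.3 * 109.6 = 5217631.8 mm^3


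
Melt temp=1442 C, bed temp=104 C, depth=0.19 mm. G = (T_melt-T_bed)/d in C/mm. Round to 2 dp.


G = (1442-104)/0.19 = 7042.11 C/mm


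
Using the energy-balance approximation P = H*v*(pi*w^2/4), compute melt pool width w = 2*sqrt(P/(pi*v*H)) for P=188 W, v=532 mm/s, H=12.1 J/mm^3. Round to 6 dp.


w = 2*sqrt(188/(pi*532*12.1)) = 0.192835 mm


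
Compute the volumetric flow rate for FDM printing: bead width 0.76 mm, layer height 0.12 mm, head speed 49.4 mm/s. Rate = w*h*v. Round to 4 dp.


Rate = 0.76 * 0.12 * 49.4 = 4.5053 mm^3/s


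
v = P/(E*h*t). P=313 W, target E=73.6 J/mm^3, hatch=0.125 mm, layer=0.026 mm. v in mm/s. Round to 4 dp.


v = 313 / (73.6*0.125*0.026) = 1308.5284 mm/s


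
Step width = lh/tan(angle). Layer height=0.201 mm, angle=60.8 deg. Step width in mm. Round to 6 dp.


step = 0.201 / tan(60.8) = 0.112335 mm


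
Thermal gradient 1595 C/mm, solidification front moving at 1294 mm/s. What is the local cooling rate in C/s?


CR = 1595 * 1294 = 2063930 C/s


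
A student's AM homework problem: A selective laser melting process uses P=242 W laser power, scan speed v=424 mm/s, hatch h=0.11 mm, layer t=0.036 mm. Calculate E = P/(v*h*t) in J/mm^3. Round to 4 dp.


E = 242 / (424*0.11*0.036) = 144.13 J/mm^3


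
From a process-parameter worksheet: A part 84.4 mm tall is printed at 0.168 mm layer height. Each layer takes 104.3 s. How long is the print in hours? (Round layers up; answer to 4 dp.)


Layers = ceil(84.4/0.168) = 503
t = 503 * 104.3 / 3600 = 14.573 hrs


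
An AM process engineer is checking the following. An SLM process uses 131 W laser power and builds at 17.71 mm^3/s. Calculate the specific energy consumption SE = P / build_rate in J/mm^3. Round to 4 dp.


SE = 131 / 17.71 = 7.397 J/mm^3


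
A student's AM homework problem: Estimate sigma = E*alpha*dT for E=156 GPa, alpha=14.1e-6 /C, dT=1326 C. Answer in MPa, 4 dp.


sigma = 156*1000 * 14.1e-6 * 1326 = 2916.6696 MPa


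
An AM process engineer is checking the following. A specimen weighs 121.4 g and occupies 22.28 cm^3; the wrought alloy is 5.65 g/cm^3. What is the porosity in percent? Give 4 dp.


rho_part = 121.4 / 22.28 = 5.44883303 g/cm^3
Porosity = (1 - 5.44883303/5.65)*100 = 3.5605 %


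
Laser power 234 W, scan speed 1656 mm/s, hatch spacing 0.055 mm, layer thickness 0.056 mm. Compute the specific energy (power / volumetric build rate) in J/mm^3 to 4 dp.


Build rate = 1656 * 0.055 * 0.056 = 5.10048 mm^3/s
SE = 234 / 5.10048 = 45.878 J/mm^3


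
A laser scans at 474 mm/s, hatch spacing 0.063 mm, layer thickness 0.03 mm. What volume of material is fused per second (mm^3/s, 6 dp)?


Rate = 474 * 0.063 * 0.03 = 0.89586 mm^3/s


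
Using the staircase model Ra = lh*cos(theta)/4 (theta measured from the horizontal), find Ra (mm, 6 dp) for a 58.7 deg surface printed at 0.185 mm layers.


Ra = 0.185 * cos(58.7) / 4 = 0.024028 mm


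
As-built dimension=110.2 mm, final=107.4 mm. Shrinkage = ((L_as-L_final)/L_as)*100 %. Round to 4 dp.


Shrinkage = ((110.2-107.4)/110.2)*100 = 2.5408 %


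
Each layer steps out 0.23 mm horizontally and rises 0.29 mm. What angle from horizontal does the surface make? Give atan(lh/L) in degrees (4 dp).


angle = atan(0.29/0.23) = 51.5819 degrees


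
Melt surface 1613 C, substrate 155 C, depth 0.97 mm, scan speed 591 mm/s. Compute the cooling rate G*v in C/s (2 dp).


G = (1613-155)/0.97 = 1503.09278351 C/mm
CR = 1503.09278351 * 591 = 888327.84 C/s


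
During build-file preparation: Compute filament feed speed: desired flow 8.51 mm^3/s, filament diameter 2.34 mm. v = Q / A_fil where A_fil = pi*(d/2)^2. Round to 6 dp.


A = pi*(2.34/2)^2 = 4.300526
v = 8.51 / 4.300526 = 1.978828 mm/s


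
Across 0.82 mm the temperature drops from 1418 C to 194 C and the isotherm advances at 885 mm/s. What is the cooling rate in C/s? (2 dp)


G = (1418-194)/0.82 = 1492.68292683 C/mm
CR = 1492.68292683 * 885 = 1321024.39 C/s


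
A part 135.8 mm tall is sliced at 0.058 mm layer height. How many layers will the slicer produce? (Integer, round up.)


Layers = ceil(135.8/0.058) = 2342


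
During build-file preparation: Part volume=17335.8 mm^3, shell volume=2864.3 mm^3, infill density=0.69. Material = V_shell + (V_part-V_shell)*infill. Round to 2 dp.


V_infill = (17335.8 - 2864.3) * 0.69 = 9985.34
V_total = 2864.3 + 9985.34 = 12849.64 mm^3


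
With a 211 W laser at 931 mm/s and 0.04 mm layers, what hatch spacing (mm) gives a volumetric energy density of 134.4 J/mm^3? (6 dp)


h = 211 / (134.4*931*0.04) = 0.042157 mm


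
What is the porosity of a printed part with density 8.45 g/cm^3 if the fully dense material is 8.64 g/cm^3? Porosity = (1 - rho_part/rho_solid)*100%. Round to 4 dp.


Porosity = (1-8.45/8.64)*100 = 2.1991 %


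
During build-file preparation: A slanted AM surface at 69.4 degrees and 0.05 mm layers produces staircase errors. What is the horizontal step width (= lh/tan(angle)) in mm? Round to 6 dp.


step = 0.05 / tan(69.4) = 0.018794 mm


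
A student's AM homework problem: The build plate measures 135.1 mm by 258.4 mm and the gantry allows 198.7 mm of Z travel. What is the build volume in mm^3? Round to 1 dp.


V = 135.1 * 258.4 * 198.7 = 6936585.2 mm^3


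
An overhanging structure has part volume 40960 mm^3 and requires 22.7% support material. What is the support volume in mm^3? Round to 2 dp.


V_support = 40960 * 0.227 = 9297.92 mm^3


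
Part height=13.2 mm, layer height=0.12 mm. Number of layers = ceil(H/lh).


Layers = ceil(13.2/0.12) = 110


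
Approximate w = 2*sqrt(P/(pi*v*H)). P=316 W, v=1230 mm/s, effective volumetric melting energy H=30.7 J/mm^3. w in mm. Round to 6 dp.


w = 2*sqrt(316/(pi*1230*30.7)) = 0.103223 mm


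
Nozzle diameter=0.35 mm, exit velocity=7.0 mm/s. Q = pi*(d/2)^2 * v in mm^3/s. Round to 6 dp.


A = pi*(0.35/2)^2 = 0.09621128 mm^2
Q = 0.09621128 * 7.0 = 0.673479 mm^3/s


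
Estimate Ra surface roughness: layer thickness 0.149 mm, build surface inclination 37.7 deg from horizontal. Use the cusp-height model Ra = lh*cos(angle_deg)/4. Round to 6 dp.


Ra = 0.149 * cos(37.7) / 4 = 0.029473 mm


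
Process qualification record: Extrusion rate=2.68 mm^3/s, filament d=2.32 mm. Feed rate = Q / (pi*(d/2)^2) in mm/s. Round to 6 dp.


A = pi*(2.32/2)^2 = 4.227327
v = 2.68 / 4.227327 = 0.63397 mm/s


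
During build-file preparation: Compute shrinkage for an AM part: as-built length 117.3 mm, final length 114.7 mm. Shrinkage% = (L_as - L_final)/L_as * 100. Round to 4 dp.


Shrinkage = ((117.3-114.7)/117.3)*100 = 2.2165 %


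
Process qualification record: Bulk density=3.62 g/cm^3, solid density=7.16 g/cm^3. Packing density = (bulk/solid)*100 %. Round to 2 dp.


Packing = (3.62/7.16)*100 = 50.56 %


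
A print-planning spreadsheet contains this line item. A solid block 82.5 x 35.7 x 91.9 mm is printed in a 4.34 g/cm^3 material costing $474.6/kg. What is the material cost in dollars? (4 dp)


V = 82.5 * 35.7 * 91.9 = 270668.475 mm^3 = 270.668475 cm^3
Mass = 270.668475 * 4.34 / 1000 = 1.17470118 kg
Cost = 1.17470118 * 474.6 = 557.5132 $


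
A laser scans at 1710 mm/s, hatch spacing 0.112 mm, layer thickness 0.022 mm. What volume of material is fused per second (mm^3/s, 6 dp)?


Rate = 1710 * 0.112 * 0.022 = 4.21344 mm^3/s


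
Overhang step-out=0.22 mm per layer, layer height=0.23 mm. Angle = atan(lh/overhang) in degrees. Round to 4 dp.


angle = atan(0.23/0.22) = 46.273 degrees


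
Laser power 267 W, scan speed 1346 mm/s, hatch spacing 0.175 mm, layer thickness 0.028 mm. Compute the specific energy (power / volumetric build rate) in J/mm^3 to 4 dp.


Build rate = 1346 * 0.175 * 0.028 = 6.5954 mm^3/s
SE = 267 / 6.5954 = 40.4828 J/mm^3


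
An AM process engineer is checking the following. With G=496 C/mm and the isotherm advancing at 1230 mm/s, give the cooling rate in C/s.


CR = 496 * 1230 = 610080 C/s


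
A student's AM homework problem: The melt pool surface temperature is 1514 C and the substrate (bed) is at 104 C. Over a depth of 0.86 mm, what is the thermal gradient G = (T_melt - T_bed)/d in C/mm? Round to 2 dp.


G = (1514-104)/0.86 = 1639.53 C/mm


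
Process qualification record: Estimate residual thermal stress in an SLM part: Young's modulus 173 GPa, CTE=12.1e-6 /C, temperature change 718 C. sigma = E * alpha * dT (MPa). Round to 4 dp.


sigma = 173*1000 * 12.1e-6 * 718 = 1502.9894 MPa


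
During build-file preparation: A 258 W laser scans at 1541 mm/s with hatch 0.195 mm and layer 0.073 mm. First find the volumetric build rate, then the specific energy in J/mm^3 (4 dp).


Build rate = 1541 * 0.195 * 0.073 = 21.936135 mm^3/s
SE = 258 / 21.936135 = 11.7614 J/mm^3


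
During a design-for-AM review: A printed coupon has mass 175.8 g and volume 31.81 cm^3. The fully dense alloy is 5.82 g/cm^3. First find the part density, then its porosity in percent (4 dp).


rho_part = 175.8 / 31.81 = 5.52656397 g/cm^3
Porosity = (1 - 5.52656397/5.82)*100 = 5.0419 %


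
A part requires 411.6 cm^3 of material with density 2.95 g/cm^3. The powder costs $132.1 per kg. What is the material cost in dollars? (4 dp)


Mass = 411.6*2.95/1000 = 1.21422 kg
Cost = 1.21422 * 132.1 = 160.3985 $


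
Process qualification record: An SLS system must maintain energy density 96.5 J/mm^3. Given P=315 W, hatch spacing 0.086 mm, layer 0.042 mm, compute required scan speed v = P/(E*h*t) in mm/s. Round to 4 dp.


v = 315 / (96.5*0.086*0.042) = 903.7233 mm/s


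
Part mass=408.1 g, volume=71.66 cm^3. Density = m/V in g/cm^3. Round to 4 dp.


rho = 408.1 / 71.66 = 5.6949 g/cm^3


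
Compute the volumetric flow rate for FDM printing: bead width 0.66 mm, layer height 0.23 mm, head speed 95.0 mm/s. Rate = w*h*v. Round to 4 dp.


Rate = 0.66 * 0.23 * 95.0 = 14.421 mm^3/s


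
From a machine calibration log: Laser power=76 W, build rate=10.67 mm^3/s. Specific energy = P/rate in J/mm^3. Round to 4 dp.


SE = 76 / 10.67 = 7.1228 J/mm^3


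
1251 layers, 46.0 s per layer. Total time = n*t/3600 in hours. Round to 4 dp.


t = 1251 * 46.0 / 3600 = 15.985 hrs


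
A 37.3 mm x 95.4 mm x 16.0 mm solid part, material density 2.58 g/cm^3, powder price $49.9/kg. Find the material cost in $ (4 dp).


V = 37.3 * 95.4 * 16.0 = 56934.72 mm^3 = 56.93472 cm^3
Mass = 56.93472 * 2.58 / 1000 = 0.14689158 kg
Cost = 0.14689158 * 49.9 = 7.3299 $


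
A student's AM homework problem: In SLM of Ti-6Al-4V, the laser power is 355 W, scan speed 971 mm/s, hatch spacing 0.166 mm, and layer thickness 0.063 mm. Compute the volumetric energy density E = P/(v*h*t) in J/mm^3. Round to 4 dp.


E = 355 / (971*0.166*0.063) = 34.9591 J/mm^3


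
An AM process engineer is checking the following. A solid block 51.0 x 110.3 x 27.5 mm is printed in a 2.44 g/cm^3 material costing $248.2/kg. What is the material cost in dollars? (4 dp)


V = 51.0 * 110.3 * 27.5 = 154695.75 mm^3 = 154.69575 cm^3
Mass = 154.69575 * 2.44 / 1000 = 0.37745763 kg
Cost = 0.37745763 * 248.2 = 93.685 $


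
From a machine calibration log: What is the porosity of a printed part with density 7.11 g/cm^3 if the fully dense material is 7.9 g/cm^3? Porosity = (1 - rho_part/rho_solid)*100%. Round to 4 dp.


Porosity = (1-7.11/7.9)*100 = 10.0 %


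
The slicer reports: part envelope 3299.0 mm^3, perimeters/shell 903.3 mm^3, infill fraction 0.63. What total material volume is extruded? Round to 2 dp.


V_infill = (3299.0 - 903.3) * 0.63 = 1509.29
V_total = 903.3 + 1509.29 = 2412.59 mm^3


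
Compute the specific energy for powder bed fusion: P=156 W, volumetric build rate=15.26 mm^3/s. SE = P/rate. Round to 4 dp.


SE = 156 / 15.26 = 10.2228 J/mm^3


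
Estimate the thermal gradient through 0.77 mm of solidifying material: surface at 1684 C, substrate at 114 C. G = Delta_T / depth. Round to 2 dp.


G = (1684-114)/0.77 = 2038.96 C/mm


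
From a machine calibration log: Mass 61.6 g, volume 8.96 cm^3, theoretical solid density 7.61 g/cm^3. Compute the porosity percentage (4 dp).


rho_part = 61.6 / 8.96 = 6.875 g/cm^3
Porosity = (1 - 6.875/7.61)*100 = 9.6583 %


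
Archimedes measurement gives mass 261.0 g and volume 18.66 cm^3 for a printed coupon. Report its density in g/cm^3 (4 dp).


rho = 261.0 / 18.66 = 13.9871 g/cm^3


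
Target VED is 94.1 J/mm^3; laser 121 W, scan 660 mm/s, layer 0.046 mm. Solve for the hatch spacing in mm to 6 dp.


h = 121 / (94.1*660*0.046) = 0.042354 mm


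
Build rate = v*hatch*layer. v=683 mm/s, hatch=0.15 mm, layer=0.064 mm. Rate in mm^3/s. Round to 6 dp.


Rate = 683 * 0.15 * 0.064 = 6.5568 mm^3/s


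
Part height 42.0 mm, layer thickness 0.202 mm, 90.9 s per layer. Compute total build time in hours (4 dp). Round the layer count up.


Layers = ceil(42.0/0.202) = 208
t = 208 * 90.9 / 3600 = 5.252 hrs


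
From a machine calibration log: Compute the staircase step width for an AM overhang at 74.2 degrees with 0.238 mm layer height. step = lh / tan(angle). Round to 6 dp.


step = 0.238 / tan(74.2) = 0.067347 mm


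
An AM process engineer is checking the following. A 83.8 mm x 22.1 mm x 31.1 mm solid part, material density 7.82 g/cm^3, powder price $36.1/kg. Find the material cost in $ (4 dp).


V = 83.8 * 22.1 * 31.1 = 57596.578 mm^3 = 57.596578 cm^3
Mass = 57.596578 * 7.82 / 1000 = 0.45040524 kg
Cost = 0.45040524 * 36.1 = 16.2596 $


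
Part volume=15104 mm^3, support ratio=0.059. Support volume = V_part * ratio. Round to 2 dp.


V_support = 15104 * 0.059 = 891.14 mm^3


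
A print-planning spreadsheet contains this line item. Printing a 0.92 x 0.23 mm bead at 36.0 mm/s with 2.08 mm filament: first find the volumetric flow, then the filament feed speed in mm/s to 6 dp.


Q = 0.92 * 0.23 * 36.0 = 7.6176 mm^3/s
A_fil = pi*(2.08/2)^2 = 3.39794661 mm^2
v_feed = 7.6176 / 3.39794661 = 2.241825 mm/s


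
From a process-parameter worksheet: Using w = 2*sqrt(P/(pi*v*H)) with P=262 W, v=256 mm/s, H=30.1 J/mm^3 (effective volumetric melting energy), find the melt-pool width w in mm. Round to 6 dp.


w = 2*sqrt(262/(pi*256*30.1)) = 0.208067 mm


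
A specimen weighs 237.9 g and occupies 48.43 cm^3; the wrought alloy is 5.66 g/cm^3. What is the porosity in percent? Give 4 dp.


rho_part = 237.9 / 48.43 = 4.91224448 g/cm^3
Porosity = (1 - 4.91224448/5.66)*100 = 13.2112 %


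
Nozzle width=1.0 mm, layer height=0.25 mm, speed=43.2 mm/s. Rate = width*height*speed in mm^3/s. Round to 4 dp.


Rate = 1.0 * 0.25 * 43.2 = 10.8 mm^3/s


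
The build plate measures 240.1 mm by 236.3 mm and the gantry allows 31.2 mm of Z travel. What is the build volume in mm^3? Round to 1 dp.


V = 240.1 * 236.3 * 31.2 = 1770151.7 mm^3


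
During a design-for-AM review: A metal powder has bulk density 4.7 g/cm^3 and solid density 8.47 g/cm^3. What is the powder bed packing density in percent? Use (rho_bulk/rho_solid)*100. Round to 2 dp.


Packing = (4.7/8.47)*100 = 55.49 %


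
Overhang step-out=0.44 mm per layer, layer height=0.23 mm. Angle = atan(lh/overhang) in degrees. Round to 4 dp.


angle = atan(0.23/0.44) = 27.5973 degrees


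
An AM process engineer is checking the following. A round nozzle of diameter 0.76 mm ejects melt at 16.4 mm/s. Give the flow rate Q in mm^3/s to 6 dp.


A = pi*(0.76/2)^2 = 0.45364598 mm^2
Q = 0.45364598 * 16.4 = 7.439794 mm^3/s


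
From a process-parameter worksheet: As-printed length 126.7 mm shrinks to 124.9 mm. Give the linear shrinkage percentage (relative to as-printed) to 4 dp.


Shrinkage = ((126.7-124.9)/126.7)*100 = 1.4207 %


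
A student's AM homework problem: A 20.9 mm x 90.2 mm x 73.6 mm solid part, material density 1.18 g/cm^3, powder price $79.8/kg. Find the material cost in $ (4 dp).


V = 20.9 * 90.2 * 73.6 = 138749.248 mm^3 = 138.749248 cm^3
Mass = 138.749248 * 1.18 / 1000 = 0.16372411 kg
Cost = 0.16372411 * 79.8 = 13.0652 $


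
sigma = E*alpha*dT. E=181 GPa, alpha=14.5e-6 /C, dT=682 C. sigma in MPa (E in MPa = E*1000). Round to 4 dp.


sigma = 181*1000 * 14.5e-6 * 682 = 1789.909 MPa


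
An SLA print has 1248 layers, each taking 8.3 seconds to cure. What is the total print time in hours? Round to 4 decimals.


t = 1248 * 8.3 / 3600 = 2.8773 hrs


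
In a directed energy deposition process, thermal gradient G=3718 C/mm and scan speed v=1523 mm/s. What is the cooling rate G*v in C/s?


CR = 3718 * 1523 = 5662514 C/s


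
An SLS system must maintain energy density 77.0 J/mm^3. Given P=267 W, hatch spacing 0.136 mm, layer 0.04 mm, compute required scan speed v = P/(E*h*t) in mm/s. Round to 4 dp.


v = 267 / (77.0*0.136*0.04) = 637.4141 mm/s


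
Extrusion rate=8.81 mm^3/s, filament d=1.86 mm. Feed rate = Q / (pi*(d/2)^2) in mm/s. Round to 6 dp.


A = pi*(1.86/2)^2 = 2.717163
v = 8.81 / 2.717163 = 3.242352 mm/s


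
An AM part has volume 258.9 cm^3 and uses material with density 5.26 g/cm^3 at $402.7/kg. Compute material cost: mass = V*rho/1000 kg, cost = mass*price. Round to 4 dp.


Mass = 258.9*5.26/1000 = 1.361814 kg
Cost = 1.361814 * 402.7 = 548.4025 $


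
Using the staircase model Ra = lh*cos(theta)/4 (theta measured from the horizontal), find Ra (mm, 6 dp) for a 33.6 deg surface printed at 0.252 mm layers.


Ra = 0.252 * cos(33.6) / 4 = 0.052474 mm


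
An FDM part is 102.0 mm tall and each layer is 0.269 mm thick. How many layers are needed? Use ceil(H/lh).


Layers = ceil(102.0/0.269) = 380


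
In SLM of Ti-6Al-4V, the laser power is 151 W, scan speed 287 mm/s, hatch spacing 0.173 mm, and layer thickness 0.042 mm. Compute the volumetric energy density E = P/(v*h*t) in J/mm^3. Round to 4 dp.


E = 151 / (287*0.173*0.042) = 72.4102 J/mm^3


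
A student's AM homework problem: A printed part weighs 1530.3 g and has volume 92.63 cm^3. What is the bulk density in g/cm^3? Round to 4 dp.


rho = 1530.3 / 92.63 = 16.5206 g/cm^3


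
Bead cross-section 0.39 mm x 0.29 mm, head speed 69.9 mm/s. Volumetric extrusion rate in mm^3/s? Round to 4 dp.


Rate = 0.39 * 0.29 * 69.9 = 7.9057 mm^3/s


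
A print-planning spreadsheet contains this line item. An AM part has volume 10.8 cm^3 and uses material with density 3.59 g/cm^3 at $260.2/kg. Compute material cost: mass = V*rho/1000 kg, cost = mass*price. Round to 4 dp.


Mass = 10.8*3.59/1000 = 0.038772 kg
Cost = 0.038772 * 260.2 = 10.0885 $


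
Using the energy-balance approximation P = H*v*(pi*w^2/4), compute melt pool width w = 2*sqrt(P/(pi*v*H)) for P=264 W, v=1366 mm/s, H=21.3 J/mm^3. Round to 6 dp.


w = 2*sqrt(264/(pi*1366*21.3)) = 0.107484 mm


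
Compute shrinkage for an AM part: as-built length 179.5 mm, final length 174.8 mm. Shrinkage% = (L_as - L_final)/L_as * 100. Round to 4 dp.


Shrinkage = ((179.5-174.8)/179.5)*100 = 2.6184 %


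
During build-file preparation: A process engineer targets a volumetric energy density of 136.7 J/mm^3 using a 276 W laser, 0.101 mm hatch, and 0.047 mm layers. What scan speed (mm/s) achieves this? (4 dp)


v = 276 / (136.7*0.101*0.047) = 425.3254 mm/s


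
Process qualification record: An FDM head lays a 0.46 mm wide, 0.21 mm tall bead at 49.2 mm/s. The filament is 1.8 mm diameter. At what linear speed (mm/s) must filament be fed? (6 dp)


Q = 0.46 * 0.21 * 49.2 = 4.75272 mm^3/s
A_fil = pi*(1.8/2)^2 = 2.54469005 mm^2
v_feed = 4.75272 / 2.54469005 = 1.867701 mm/s


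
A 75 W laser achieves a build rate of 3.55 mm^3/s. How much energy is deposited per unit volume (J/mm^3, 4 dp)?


SE = 75 / 3.55 = 21.1268 J/mm^3


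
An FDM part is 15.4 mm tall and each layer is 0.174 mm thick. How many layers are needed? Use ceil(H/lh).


Layers = ceil(15.4/0.174) = 89


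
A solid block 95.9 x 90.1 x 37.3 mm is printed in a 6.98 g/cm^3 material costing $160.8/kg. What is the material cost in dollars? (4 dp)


V = 95.9 * 90.1 * 37.3 = 322294.007 mm^3 = 322.294007 cm^3
Mass = 322.294007 * 6.98 / 1000 = 2.24961217 kg
Cost = 2.24961217 * 160.8 = 361.7376 $


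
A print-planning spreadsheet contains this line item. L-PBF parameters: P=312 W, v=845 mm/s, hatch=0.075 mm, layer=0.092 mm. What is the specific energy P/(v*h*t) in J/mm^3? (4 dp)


Build rate = 845 * 0.075 * 0.092 = 5.8305 mm^3/s
SE = 312 / 5.8305 = 53.5117 J/mm^3


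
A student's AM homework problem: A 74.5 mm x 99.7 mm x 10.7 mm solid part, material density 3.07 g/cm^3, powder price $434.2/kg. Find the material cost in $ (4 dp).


V = 74.5 * 99.7 * 10.7 = 79475.855 mm^3 = 79.475855 cm^3
Mass = 79.475855 * 3.07 / 1000 = 0.24399087 kg
Cost = 0.24399087 * 434.2 = 105.9408 $


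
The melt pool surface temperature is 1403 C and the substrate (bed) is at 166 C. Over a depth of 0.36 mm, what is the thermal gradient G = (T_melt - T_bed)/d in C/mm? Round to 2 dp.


G = (1403-166)/0.36 = 3436.11 C/mm


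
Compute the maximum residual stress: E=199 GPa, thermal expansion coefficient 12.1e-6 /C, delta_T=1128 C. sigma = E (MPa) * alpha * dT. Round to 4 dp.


sigma = 199*1000 * 12.1e-6 * 1128 = 2716.1112 MPa


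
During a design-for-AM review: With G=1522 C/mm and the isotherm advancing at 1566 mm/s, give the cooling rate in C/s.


CR = 1522 * 1566 = 2383452 C/s


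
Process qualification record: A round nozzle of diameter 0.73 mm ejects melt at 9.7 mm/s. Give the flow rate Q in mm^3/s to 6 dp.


A = pi*(0.73/2)^2 = 0.41853868 mm^2
Q = 0.41853868 * 9.7 = 4.059825 mm^3/s


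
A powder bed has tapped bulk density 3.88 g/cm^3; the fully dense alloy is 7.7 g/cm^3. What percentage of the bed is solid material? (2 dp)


Packing = (3.88/7.7)*100 = 50.39 %


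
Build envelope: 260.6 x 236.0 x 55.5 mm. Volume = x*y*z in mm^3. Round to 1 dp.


V = 260.6 * 236.0 * 55.5 = 3413338.8 mm^3


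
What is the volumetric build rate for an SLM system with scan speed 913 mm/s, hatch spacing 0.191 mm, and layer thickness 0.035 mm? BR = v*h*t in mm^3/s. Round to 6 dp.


Rate = 913 * 0.191 * 0.035 = 6.103405 mm^3/s


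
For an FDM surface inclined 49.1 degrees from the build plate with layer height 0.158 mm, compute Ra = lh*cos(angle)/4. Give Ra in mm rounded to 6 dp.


Ra = 0.158 * cos(49.1) / 4 = 0.025862 mm


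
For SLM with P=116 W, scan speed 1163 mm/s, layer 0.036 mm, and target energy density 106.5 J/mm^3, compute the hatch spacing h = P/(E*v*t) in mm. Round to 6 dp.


h = 116 / (106.5*1163*0.036) = 0.026015 mm


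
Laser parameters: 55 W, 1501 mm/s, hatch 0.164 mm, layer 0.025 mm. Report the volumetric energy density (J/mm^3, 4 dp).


E = 55 / (1501*0.164*0.025) = 8.9371 J/mm^3


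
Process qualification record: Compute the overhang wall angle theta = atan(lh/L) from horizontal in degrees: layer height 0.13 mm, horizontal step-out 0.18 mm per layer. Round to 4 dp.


angle = atan(0.13/0.18) = 35.8377 degrees


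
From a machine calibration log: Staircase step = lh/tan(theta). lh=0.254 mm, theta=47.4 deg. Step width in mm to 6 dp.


step = 0.254 / tan(47.4) = 0.233565 mm


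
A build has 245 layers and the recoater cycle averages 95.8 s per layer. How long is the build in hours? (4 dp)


t = 245 * 95.8 / 3600 = 6.5197 hrs


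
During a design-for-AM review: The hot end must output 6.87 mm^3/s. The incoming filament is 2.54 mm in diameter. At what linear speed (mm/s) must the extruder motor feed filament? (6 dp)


A = pi*(2.54/2)^2 = 5.067075
v = 6.87 / 5.067075 = 1.355812 mm/s


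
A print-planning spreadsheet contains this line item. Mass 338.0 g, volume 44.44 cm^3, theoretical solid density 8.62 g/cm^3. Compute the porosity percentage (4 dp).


rho_part = 338.0 / 44.44 = 7.60576058 g/cm^3
Porosity = (1 - 7.60576058/8.62)*100 = 11.7661 %
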